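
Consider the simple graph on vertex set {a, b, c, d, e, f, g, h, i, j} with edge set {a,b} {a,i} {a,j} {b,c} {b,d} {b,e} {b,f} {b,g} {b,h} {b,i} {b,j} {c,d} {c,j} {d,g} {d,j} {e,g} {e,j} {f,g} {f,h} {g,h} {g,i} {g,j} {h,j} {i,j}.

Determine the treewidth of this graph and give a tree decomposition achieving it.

Treewidth 3.
One optimal decomposition is:
Bags: B1 = {b, e, g, j}  B2 = {b, d, g, j}  B3 = {b, g, i, j}  B4 = {b, c, d, j}  B5 = {a, b, i, j}  B6 = {b, g, h, j}  B7 = {b, f, g, h}
Tree: B1–B2, B2–B3, B2–B4, B3–B5, B1–B6, B6–B7

Every bag has size at most 4, so the width is 4 − 1 = 3 and tw(G) ≤ 3. Conversely, {b, d, g, j} is a clique of size 4, and the vertices of any clique must share a bag in every tree decomposition; so some bag has ≥ 4 vertices and tw(G) ≥ 3. Therefore the treewidth is 3.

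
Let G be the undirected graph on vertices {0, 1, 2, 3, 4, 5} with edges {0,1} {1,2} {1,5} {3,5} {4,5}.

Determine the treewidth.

1

A width-1 tree decomposition is:
Bags: B1 = {1, 5}  B2 = {3, 5}  B3 = {1, 2}  B4 = {4, 5}  B5 = {0, 1}
Tree: B1–B2, B1–B3, B2–B4, B3–B5
Each bag holds 2 vertices, so the decomposition has width 1, which upper-bounds the treewidth. Since G has at least one edge (e.g. 5–1), it is not an edgeless graph, so tw(G) ≥ 1. Combining the bounds, tw(G) = 1.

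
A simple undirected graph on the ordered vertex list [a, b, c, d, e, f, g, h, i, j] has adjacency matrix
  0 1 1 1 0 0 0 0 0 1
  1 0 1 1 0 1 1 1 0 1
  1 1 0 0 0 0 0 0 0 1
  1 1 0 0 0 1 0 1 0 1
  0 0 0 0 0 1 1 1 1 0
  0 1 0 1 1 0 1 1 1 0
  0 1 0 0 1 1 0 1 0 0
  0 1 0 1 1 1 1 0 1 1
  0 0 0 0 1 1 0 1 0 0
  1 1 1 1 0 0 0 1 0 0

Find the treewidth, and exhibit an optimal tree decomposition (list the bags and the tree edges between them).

Each bag holds 4 vertices, so the decomposition has width 3, which upper-bounds the treewidth. On the other hand G contains the 4-clique {b, d, h, j}. A clique must lie in a single bag of any decomposition, so no decomposition can have width below 3. Combining the bounds, tw(G) = 3.

Treewidth 3.
One such decomposition:
Bags: B1 = {b, f, g, h}  B2 = {e, f, g, h}  B3 = {b, d, f, h}  B4 = {b, d, h, j}  B5 = {a, b, d, j}  B6 = {e, f, h, i}  B7 = {a, b, c, j}
Tree: B1–B2, B1–B3, B3–B4, B4–B5, B2–B6, B5–B7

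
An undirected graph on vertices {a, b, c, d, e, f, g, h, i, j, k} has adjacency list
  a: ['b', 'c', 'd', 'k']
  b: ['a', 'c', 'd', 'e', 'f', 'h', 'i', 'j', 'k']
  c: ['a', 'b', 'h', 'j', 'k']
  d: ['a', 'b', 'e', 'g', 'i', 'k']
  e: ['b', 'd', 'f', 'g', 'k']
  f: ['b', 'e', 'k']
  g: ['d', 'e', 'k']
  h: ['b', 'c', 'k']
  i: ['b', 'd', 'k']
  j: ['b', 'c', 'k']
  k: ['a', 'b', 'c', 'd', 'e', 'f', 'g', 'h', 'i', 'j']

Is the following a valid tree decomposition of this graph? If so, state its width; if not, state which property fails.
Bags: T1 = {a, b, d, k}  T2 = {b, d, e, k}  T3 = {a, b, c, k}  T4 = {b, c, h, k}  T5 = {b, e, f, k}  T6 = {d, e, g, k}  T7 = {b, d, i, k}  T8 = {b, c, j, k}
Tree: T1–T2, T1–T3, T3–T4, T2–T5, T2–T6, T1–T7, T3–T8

Yes; width 3.

Vertex coverage: the bags together contain {a, b, c, d, e, f, g, h, i, j, k}, the full vertex set. Edge coverage: each edge of G has both endpoints in at least one bag. Running intersection: for every vertex, the bags containing it form a connected subtree. All three properties hold, so this is a valid tree decomposition of width max|bag| − 1 = 3, and hence tw(G) ≤ 3.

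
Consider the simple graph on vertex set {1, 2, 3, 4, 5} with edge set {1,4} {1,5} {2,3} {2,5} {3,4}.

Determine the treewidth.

A width-2 tree decomposition is:
Bags: B1 = {2, 3, 5}  B2 = {1, 3, 5}  B3 = {1, 3, 4}
Tree: B1–B2, B2–B3
The largest bag has 3 vertices, giving width 2; this decomposition certifies tw(G) ≤ 2. Since 3–2–5–1–4–3 is a cycle in G, G is not acyclic. Forests are exactly the graphs of treewidth ≤ 1, so tw(G) ≥ 2. Combining the bounds, tw(G) = 2.

2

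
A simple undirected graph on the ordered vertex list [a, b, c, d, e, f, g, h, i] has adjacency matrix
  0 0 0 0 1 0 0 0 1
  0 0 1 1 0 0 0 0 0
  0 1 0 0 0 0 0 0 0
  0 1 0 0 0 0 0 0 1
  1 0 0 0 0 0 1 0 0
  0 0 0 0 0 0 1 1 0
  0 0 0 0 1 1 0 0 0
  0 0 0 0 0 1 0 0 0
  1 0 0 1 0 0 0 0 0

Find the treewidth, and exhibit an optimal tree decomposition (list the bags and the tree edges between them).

Treewidth 1.
Bags: B1 = {b, c}  B2 = {b, d}  B3 = {d, i}  B4 = {a, i}  B5 = {a, e}  B6 = {e, g}  B7 = {f, g}  B8 = {f, h}
Tree: B1–B2, B2–B3, B3–B4, B4–B5, B5–B6, B6–B7, B7–B8

Every bag has size at most 2, so the width is 2 − 1 = 1 and tw(G) ≤ 1. G has an edge, so its treewidth is at least 1. Therefore the treewidth is 1.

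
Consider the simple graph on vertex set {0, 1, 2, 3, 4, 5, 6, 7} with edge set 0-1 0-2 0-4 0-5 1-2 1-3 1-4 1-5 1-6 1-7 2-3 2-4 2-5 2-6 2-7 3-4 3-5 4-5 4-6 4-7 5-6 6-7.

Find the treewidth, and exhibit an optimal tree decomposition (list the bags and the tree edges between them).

The largest bag has 5 vertices, giving width 4; this decomposition certifies tw(G) ≤ 4. Conversely, {0, 1, 2, 4, 5} is a clique of size 5, and the vertices of any clique must share a bag in every tree decomposition; so some bag has ≥ 5 vertices and tw(G) ≥ 4. Hence tw(G) = 4 exactly.

Treewidth 4.
One such decomposition:
Bags: B1 = {1, 2, 4, 5, 6}  B2 = {1, 2, 3, 4, 5}  B3 = {1, 2, 4, 6, 7}  B4 = {0, 1, 2, 4, 5}
Tree: B1–B2, B1–B3, B2–B4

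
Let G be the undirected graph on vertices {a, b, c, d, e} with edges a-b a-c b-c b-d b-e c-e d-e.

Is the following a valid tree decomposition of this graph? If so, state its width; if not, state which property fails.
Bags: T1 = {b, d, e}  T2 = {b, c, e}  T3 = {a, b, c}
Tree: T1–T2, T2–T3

Yes; width 2.

Vertex coverage: the bags together contain {a, b, c, d, e}, the full vertex set. Edge coverage: each edge of G has both endpoints in at least one bag. Running intersection: for every vertex, the bags containing it form a connected subtree. All three properties hold, so this is a valid tree decomposition of width max|bag| − 1 = 2, and hence tw(G) ≤ 2.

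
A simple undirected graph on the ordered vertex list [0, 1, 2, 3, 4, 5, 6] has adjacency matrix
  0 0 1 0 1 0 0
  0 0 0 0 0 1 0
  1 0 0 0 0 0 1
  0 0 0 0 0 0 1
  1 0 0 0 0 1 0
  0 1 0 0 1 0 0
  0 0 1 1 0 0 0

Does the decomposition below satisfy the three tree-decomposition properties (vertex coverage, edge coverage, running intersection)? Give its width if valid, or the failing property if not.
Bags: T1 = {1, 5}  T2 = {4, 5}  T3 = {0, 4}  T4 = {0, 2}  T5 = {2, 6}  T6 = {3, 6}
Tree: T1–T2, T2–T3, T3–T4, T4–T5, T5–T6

Yes; width 1.

Every vertex of G appears in some bag (union = {0, 1, 2, 3, 4, 5, 6}); every edge is covered by a bag; and for each vertex v the set of bags containing v is connected in the bag tree. The decomposition is therefore valid. The largest bag has 2 vertices, so the width is 1.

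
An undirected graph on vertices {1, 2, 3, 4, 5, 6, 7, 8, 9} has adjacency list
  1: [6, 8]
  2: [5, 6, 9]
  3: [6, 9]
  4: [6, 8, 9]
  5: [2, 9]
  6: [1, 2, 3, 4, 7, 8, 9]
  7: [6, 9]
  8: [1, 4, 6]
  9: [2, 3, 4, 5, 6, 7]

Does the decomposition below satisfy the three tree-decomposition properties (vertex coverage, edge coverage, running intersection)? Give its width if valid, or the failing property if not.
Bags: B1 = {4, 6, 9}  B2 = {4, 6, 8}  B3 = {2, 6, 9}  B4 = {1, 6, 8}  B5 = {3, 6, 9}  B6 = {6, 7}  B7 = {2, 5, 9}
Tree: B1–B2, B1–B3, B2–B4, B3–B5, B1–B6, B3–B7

No — edge (9,7) lies in no bag.

A tree decomposition must satisfy three properties: every vertex lies in some bag; for every edge, both endpoints lie together in some bag; and for every vertex, the bags containing it form a connected subtree. Here edge (9,7) lies in no bag, so the decomposition is invalid.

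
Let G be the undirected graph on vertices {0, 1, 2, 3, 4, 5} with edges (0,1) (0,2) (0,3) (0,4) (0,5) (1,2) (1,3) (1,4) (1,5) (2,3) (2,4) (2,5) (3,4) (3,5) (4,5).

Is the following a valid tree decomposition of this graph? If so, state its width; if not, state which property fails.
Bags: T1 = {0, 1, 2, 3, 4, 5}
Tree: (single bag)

Checking the three conditions: (i) the bags cover all of {0, 1, 2, 3, 4, 5}; (ii) for each edge, some bag contains both endpoints; (iii) the bags containing any fixed vertex form a subtree. All hold, so the decomposition is valid with width 6 − 1 = 5.

Yes; width 5.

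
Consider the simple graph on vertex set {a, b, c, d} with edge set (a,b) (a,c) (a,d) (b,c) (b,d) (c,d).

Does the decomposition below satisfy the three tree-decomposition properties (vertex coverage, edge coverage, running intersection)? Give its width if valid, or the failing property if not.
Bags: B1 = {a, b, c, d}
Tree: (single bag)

Yes; width 3.

Checking the three conditions: (i) the bags cover all of {a, b, c, d}; (ii) for each edge, some bag contains both endpoints; (iii) the bags containing any fixed vertex form a subtree. All hold, so the decomposition is valid with width 4 − 1 = 3.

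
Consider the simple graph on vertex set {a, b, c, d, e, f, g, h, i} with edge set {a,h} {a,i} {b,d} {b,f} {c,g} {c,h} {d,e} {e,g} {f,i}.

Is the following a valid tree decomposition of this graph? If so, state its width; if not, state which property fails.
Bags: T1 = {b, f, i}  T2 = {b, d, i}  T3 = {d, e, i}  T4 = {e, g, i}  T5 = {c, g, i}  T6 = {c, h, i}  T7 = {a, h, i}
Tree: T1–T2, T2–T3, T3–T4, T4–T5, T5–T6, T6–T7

Yes; width 2.

Every vertex of G appears in some bag (union = {a, b, c, d, e, f, g, h, i}); every edge is covered by a bag; and for each vertex v the set of bags containing v is connected in the bag tree. The decomposition is therefore valid. The largest bag has 3 vertices, so the width is 2.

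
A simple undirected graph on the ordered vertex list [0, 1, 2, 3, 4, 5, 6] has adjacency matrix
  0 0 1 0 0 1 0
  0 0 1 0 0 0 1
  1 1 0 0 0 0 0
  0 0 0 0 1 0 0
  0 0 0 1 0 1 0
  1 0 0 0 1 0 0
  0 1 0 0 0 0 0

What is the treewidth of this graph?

1

A width-1 tree decomposition is:
Bags: B1 = {1, 6}  B2 = {1, 2}  B3 = {0, 2}  B4 = {0, 5}  B5 = {4, 5}  B6 = {3, 4}
Tree: B1–B2, B2–B3, B3–B4, B4–B5, B5–B6
Every bag has size at most 2, so the width is 2 − 1 = 1 and tw(G) ≤ 1. Any graph with an edge has treewidth ≥ 1, and G has the edge 6–1. Hence tw(G) = 1 exactly.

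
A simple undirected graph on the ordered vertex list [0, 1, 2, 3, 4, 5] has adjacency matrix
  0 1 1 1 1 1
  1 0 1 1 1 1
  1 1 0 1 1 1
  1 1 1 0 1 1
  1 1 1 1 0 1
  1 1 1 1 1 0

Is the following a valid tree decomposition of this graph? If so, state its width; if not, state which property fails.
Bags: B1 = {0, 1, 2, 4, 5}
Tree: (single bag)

A tree decomposition must satisfy three properties: every vertex lies in some bag; for every edge, both endpoints lie together in some bag; and for every vertex, the bags containing it form a connected subtree. Here vertex 3 appears in no bag, so the decomposition is invalid.

No — vertex 3 appears in no bag.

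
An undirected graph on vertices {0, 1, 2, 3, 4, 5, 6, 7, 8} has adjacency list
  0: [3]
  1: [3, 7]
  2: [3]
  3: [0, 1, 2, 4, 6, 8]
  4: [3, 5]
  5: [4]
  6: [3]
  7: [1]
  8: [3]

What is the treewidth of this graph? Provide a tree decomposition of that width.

Treewidth 1.
One such decomposition:
Bags: B1 = {3, 4}  B2 = {1, 3}  B3 = {4, 5}  B4 = {0, 3}  B5 = {2, 3}  B6 = {1, 7}  B7 = {3, 8}  B8 = {3, 6}
Tree: B1–B2, B1–B3, B1–B4, B1–B5, B2–B6, B1–B7, B1–B8

The largest bag has 2 vertices, giving width 1; this decomposition certifies tw(G) ≤ 1. G has an edge, so its treewidth is at least 1. Combining the bounds, tw(G) = 1.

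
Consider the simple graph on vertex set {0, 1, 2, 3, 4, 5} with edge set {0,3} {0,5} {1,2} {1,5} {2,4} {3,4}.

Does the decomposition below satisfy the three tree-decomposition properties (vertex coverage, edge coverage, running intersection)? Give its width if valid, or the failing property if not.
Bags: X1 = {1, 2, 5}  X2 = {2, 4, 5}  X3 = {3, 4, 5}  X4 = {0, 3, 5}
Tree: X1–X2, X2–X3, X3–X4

Vertex coverage: the bags together contain {0, 1, 2, 3, 4, 5}, the full vertex set. Edge coverage: each edge of G has both endpoints in at least one bag. Running intersection: for every vertex, the bags containing it form a connected subtree. All three properties hold, so this is a valid tree decomposition of width max|bag| − 1 = 2, and hence tw(G) ≤ 2.

Yes; width 2.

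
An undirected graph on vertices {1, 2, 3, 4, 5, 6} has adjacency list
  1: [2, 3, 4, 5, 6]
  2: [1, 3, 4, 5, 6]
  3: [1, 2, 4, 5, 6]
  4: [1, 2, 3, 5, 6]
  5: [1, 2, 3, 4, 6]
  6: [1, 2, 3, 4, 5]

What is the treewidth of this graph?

A width-5 tree decomposition is:
Bags: B1 = {1, 2, 3, 4, 5, 6}
Tree: (single bag)
A single bag containing all 6 vertices is trivially a valid decomposition of width 5. On the other hand G contains the 6-clique {1, 2, 3, 4, 5, 6}. A clique must lie in a single bag of any decomposition, so no decomposition can have width below 5. Therefore the treewidth is 5.

5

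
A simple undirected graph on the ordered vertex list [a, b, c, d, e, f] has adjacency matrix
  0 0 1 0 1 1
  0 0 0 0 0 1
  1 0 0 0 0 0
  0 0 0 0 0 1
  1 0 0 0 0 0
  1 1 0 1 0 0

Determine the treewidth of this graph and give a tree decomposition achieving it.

Every bag has size at most 2, so the width is 2 − 1 = 1 and tw(G) ≤ 1. Any graph with an edge has treewidth ≥ 1, and G has the edge d–f. Therefore the treewidth is 1.

Treewidth 1.
One such decomposition:
Bags: B1 = {d, f}  B2 = {b, f}  B3 = {a, f}  B4 = {a, c}  B5 = {a, e}
Tree: B1–B2, B2–B3, B3–B4, B3–B5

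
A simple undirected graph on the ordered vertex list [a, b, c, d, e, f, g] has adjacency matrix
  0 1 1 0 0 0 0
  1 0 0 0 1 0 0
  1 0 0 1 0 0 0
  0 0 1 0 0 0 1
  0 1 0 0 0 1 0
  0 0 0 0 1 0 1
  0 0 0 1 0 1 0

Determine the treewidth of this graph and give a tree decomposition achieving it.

Treewidth 2.
One such decomposition:
Bags: B1 = {c, d, g}  B2 = {a, c, g}  B3 = {a, b, g}  B4 = {b, e, g}  B5 = {e, f, g}
Tree: B1–B2, B2–B3, B3–B4, B4–B5

Every bag has size at most 3, so the width is 3 − 1 = 2 and tw(G) ≤ 2. The edges g–d–c–a–b–e–f–g form a cycle, so G is not a tree and its treewidth is at least 2. The upper and lower bounds meet at 2, so that is the treewidth.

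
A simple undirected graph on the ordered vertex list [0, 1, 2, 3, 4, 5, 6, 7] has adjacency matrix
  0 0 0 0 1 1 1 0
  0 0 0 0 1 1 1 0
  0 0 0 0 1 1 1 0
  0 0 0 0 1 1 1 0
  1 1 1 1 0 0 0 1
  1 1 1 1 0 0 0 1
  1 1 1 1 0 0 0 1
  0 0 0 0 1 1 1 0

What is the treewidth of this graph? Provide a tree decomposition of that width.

Treewidth 3.
One such decomposition:
Bags: B1 = {1, 4, 5, 6}  B2 = {0, 4, 5, 6}  B3 = {3, 4, 5, 6}  B4 = {4, 5, 6, 7}  B5 = {2, 4, 5, 6}
Tree: B1–B2, B2–B3, B3–B4, B4–B5

The largest bag has 4 vertices, giving width 3; this decomposition certifies tw(G) ≤ 3. For the lower bound: the 4 vertex sets {1,5}, {0,6}, {4}, {3} are disjoint, each induces a connected subgraph, and every pair is joined by at least one edge of G. Contracting each set to a single vertex therefore yields K_{4} as a minor, and since treewidth is minor-monotone, tw(G) ≥ tw(K_{4}) = 3. Hence tw(G) = 3 exactly.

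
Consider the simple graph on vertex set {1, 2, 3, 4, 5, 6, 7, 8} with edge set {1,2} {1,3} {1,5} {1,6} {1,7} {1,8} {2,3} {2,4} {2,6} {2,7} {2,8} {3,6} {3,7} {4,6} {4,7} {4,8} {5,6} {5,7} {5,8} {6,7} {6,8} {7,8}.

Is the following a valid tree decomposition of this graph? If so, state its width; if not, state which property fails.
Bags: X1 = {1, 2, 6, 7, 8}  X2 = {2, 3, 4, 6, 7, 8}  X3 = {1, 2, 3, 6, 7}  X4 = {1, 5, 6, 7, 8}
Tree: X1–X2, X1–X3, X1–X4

No — bags containing vertex 3 are not connected in the tree.

A tree decomposition must satisfy three properties: every vertex lies in some bag; for every edge, both endpoints lie together in some bag; and for every vertex, the bags containing it form a connected subtree. Here bags containing vertex 3 are not connected in the tree, so the decomposition is invalid.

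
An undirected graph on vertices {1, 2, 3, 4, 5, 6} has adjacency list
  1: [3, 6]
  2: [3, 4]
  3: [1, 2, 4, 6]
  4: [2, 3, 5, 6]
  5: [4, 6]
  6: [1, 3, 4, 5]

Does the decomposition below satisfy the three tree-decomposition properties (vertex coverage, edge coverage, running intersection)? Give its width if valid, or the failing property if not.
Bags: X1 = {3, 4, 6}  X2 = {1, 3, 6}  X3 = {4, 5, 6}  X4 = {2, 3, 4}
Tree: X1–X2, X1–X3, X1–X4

Vertex coverage: the bags together contain {1, 2, 3, 4, 5, 6}, the full vertex set. Edge coverage: each edge of G has both endpoints in at least one bag. Running intersection: for every vertex, the bags containing it form a connected subtree. All three properties hold, so this is a valid tree decomposition of width max|bag| − 1 = 2, and hence tw(G) ≤ 2.

Yes; width 2.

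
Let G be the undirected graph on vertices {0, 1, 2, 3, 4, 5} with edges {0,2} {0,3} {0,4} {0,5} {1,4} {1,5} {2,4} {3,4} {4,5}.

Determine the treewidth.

A width-2 tree decomposition is:
Bags: B1 = {0, 4, 5}  B2 = {0, 2, 4}  B3 = {0, 3, 4}  B4 = {1, 4, 5}
Tree: B1–B2, B1–B3, B1–B4
Every bag has size at most 3, so the width is 3 − 1 = 2 and tw(G) ≤ 2. On the other hand G contains the 3-clique {0, 2, 4}. A clique must lie in a single bag of any decomposition, so no decomposition can have width below 2. Combining the bounds, tw(G) = 2.

2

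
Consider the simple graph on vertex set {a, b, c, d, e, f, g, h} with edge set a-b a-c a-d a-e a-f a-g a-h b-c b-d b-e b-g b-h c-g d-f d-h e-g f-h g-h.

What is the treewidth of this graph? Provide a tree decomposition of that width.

Every bag has size at most 4, so the width is 4 − 1 = 3 and tw(G) ≤ 3. On the other hand G contains the 4-clique {a, d, f, h}. A clique must lie in a single bag of any decomposition, so no decomposition can have width below 3. Hence tw(G) = 3 exactly.

Treewidth 3.
One such decomposition:
Bags: B1 = {a, b, g, h}  B2 = {a, b, d, h}  B3 = {a, d, f, h}  B4 = {a, b, e, g}  B5 = {a, b, c, g}
Tree: B1–B2, B2–B3, B1–B4, B4–B5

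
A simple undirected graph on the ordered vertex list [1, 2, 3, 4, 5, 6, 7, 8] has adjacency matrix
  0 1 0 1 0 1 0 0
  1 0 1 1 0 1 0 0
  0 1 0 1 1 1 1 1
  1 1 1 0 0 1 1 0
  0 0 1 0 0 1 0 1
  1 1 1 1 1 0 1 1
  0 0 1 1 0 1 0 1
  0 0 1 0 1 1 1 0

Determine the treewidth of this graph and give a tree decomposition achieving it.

Treewidth 3.
One such decomposition:
Bags: B1 = {3, 6, 7, 8}  B2 = {3, 4, 6, 7}  B3 = {2, 3, 4, 6}  B4 = {3, 5, 6, 8}  B5 = {1, 2, 4, 6}
Tree: B1–B2, B2–B3, B1–B4, B3–B5

Every bag has size at most 4, so the width is 4 − 1 = 3 and tw(G) ≤ 3. For the lower bound, the 4 vertices {1, 2, 4, 6} are pairwise adjacent, and any tree decomposition puts a clique entirely inside one bag — forcing width ≥ 3. Combining the bounds, tw(G) = 3.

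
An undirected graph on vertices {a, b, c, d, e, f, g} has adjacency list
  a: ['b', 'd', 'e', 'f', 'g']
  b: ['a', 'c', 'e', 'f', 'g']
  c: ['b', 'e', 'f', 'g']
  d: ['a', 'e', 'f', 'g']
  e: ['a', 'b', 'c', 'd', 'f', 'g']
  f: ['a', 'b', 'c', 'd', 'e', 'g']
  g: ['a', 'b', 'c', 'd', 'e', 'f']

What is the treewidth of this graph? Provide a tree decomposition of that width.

Each bag holds 5 vertices, so the decomposition has width 4, which upper-bounds the treewidth. On the other hand G contains the 5-clique {b, c, e, f, g}. A clique must lie in a single bag of any decomposition, so no decomposition can have width below 4. Therefore the treewidth is 4.

Treewidth 4.
One such decomposition:
Bags: B1 = {b, c, e, f, g}  B2 = {a, b, e, f, g}  B3 = {a, d, e, f, g}
Tree: B1–B2, B2–B3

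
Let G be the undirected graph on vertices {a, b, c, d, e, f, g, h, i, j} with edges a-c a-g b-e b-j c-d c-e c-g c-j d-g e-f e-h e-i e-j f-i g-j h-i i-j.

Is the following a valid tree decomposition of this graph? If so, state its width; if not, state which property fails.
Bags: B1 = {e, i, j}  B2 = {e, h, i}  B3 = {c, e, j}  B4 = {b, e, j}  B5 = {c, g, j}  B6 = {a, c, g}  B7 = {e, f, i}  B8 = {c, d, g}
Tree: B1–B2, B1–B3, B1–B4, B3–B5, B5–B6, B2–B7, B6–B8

Every vertex of G appears in some bag (union = {a, b, c, d, e, f, g, h, i, j}); every edge is covered by a bag; and for each vertex v the set of bags containing v is connected in the bag tree. The decomposition is therefore valid. The largest bag has 3 vertices, so the width is 2.

Yes; width 2.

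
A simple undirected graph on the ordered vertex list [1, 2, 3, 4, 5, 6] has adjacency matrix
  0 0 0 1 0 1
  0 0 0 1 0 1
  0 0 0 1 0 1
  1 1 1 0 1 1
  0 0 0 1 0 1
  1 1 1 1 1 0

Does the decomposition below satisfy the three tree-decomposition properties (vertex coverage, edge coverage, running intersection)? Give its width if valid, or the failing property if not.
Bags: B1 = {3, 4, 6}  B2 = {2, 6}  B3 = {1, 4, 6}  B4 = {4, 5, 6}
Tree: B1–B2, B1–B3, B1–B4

A tree decomposition must satisfy three properties: every vertex lies in some bag; for every edge, both endpoints lie together in some bag; and for every vertex, the bags containing it form a connected subtree. Here edge (4,2) lies in no bag, so the decomposition is invalid.

No — edge (4,2) lies in no bag.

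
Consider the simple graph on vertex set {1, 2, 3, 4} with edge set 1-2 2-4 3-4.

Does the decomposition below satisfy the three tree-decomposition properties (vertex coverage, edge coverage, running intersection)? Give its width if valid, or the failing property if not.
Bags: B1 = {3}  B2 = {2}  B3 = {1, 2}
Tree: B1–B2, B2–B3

A tree decomposition must satisfy three properties: every vertex lies in some bag; for every edge, both endpoints lie together in some bag; and for every vertex, the bags containing it form a connected subtree. Here vertex 4 appears in no bag, so the decomposition is invalid.

No — vertex 4 appears in no bag.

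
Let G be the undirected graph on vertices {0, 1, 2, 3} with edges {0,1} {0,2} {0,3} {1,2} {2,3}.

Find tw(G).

2

A width-2 tree decomposition is:
Bags: B1 = {0, 1, 2}  B2 = {0, 2, 3}
Tree: B1–B2
Every bag has size at most 3, so the width is 3 − 1 = 2 and tw(G) ≤ 2. For the lower bound, the 3 vertices {0, 1, 2} are pairwise adjacent, and any tree decomposition puts a clique entirely inside one bag — forcing width ≥ 2. Therefore the treewidth is 2.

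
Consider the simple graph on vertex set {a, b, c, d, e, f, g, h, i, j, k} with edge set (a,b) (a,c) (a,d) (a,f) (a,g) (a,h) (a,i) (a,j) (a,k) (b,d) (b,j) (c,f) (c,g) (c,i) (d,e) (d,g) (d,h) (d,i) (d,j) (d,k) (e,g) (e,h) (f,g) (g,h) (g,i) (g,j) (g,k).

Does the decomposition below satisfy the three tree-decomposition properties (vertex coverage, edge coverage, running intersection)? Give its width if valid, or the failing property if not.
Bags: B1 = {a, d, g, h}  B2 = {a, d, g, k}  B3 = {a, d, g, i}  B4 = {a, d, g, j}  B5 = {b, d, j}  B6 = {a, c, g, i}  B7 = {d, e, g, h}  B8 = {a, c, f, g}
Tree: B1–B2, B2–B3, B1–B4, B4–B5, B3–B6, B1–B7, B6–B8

A tree decomposition must satisfy three properties: every vertex lies in some bag; for every edge, both endpoints lie together in some bag; and for every vertex, the bags containing it form a connected subtree. Here edge (a,b) lies in no bag, so the decomposition is invalid.

No — edge (a,b) lies in no bag.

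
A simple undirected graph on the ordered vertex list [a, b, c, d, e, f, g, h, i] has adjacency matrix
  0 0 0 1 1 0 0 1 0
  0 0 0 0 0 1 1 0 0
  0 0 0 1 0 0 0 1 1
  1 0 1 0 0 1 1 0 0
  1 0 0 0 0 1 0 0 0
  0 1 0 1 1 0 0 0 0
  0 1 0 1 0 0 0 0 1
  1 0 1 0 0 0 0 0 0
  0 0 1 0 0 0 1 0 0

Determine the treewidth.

3

A width-3 tree decomposition is:
Bags: B1 = {a, e, f, h}  B2 = {a, d, f, h}  B3 = {c, d, f, h}  B4 = {b, c, d, f}  B5 = {b, c, d, g}  B6 = {b, c, g, i}
Tree: B1–B2, B2–B3, B3–B4, B4–B5, B5–B6
Every bag has size at most 4, so the width is 4 − 1 = 3 and tw(G) ≤ 3. For the lower bound: the 4 vertex sets {a,e,h}, {f}, {d}, {b,c,g,i} are disjoint, each induces a connected subgraph, and every pair is joined by at least one edge of G. Contracting each set to a single vertex therefore yields K_{4} as a minor, and since treewidth is minor-monotone, tw(G) ≥ tw(K_{4}) = 3. Therefore the treewidth is 3.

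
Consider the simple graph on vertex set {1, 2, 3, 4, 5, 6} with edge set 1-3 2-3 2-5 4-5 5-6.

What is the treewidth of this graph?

A width-1 tree decomposition is:
Bags: B1 = {2, 3}  B2 = {2, 5}  B3 = {5, 6}  B4 = {1, 3}  B5 = {4, 5}
Tree: B1–B2, B2–B3, B1–B4, B2–B5
Each bag holds 2 vertices, so the decomposition has width 1, which upper-bounds the treewidth. G has an edge, so its treewidth is at least 1. Therefore the treewidth is 1.

1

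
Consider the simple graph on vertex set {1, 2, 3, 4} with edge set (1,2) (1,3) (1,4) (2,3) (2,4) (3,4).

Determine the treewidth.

A width-3 tree decomposition is:
Bags: B1 = {1, 2, 3, 4}
Tree: (single bag)
A single bag containing all 4 vertices is trivially a valid decomposition of width 3. On the other hand G contains the 4-clique {1, 2, 3, 4}. A clique must lie in a single bag of any decomposition, so no decomposition can have width below 3. Combining the bounds, tw(G) = 3.

3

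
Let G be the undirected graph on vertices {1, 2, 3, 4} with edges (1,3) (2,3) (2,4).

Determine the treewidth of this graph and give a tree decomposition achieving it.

The largest bag has 2 vertices, giving width 1; this decomposition certifies tw(G) ≤ 1. Any graph with an edge has treewidth ≥ 1, and G has the edge 3–2. Therefore the treewidth is 1.

Treewidth 1.
One optimal decomposition is:
Bags: B1 = {2, 3}  B2 = {1, 3}  B3 = {2, 4}
Tree: B1–B2, B1–B3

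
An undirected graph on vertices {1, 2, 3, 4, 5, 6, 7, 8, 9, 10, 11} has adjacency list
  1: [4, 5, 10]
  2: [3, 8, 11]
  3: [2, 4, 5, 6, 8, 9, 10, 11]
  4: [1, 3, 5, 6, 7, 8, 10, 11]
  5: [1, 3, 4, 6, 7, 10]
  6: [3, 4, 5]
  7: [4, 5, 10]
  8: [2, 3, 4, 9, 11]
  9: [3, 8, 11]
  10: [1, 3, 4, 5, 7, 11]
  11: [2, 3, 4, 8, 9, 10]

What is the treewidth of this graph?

A width-3 tree decomposition is:
Bags: B1 = {3, 4, 10, 11}  B2 = {3, 4, 5, 10}  B3 = {3, 4, 8, 11}  B4 = {1, 4, 5, 10}  B5 = {2, 3, 8, 11}  B6 = {3, 4, 5, 6}  B7 = {3, 8, 9, 11}  B8 = {4, 5, 7, 10}
Tree: B1–B2, B1–B3, B2–B4, B3–B5, B2–B6, B3–B7, B2–B8
Every bag has size at most 4, so the width is 4 − 1 = 3 and tw(G) ≤ 3. Conversely, {1, 4, 5, 10} is a clique of size 4, and the vertices of any clique must share a bag in every tree decomposition; so some bag has ≥ 4 vertices and tw(G) ≥ 3. Therefore the treewidth is 3.

3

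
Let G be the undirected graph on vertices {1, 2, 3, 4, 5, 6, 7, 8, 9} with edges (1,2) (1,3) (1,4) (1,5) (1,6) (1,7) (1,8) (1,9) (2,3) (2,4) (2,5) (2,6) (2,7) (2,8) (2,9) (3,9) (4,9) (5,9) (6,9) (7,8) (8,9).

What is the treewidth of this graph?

3

A width-3 tree decomposition is:
Bags: B1 = {1, 2, 3, 9}  B2 = {1, 2, 8, 9}  B3 = {1, 2, 4, 9}  B4 = {1, 2, 6, 9}  B5 = {1, 2, 7, 8}  B6 = {1, 2, 5, 9}
Tree: B1–B2, B1–B3, B2–B4, B2–B5, B1–B6
The largest bag has 4 vertices, giving width 3; this decomposition certifies tw(G) ≤ 3. Conversely, {1, 2, 3, 9} is a clique of size 4, and the vertices of any clique must share a bag in every tree decomposition; so some bag has ≥ 4 vertices and tw(G) ≥ 3. Combining the bounds, tw(G) = 3.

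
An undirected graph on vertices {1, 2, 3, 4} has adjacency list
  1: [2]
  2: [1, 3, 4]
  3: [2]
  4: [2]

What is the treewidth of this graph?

A width-1 tree decomposition is:
Bags: B1 = {2, 4}  B2 = {1, 2}  B3 = {2, 3}
Tree: B1–B2, B2–B3
The largest bag has 2 vertices, giving width 1; this decomposition certifies tw(G) ≤ 1. Since G has at least one edge (e.g. 4–2), it is not an edgeless graph, so tw(G) ≥ 1. Hence tw(G) = 1 exactly.

1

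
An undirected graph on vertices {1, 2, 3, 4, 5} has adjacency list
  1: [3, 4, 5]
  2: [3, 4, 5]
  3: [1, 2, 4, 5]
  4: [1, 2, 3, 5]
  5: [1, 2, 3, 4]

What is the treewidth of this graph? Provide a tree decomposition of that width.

Treewidth 3.
One optimal decomposition is:
Bags: B1 = {1, 3, 4, 5}  B2 = {2, 3, 4, 5}
Tree: B1–B2

The largest bag has 4 vertices, giving width 3; this decomposition certifies tw(G) ≤ 3. Conversely, {1, 3, 4, 5} is a clique of size 4, and the vertices of any clique must share a bag in every tree decomposition; so some bag has ≥ 4 vertices and tw(G) ≥ 3. Combining the bounds, tw(G) = 3.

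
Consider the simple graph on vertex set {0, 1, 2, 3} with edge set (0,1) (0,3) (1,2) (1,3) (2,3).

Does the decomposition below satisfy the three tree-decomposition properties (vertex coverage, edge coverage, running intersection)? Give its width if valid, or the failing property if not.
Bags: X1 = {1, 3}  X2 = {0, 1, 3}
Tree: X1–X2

No — vertex 2 appears in no bag.

A tree decomposition must satisfy three properties: every vertex lies in some bag; for every edge, both endpoints lie together in some bag; and for every vertex, the bags containing it form a connected subtree. Here vertex 2 appears in no bag, so the decomposition is invalid.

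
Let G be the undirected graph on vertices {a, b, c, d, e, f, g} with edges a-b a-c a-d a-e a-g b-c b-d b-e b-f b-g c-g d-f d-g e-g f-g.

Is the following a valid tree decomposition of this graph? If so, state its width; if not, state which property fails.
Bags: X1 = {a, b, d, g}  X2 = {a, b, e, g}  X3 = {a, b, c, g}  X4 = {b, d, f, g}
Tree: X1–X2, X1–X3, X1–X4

Vertex coverage: the bags together contain {a, b, c, d, e, f, g}, the full vertex set. Edge coverage: each edge of G has both endpoints in at least one bag. Running intersection: for every vertex, the bags containing it form a connected subtree. All three properties hold, so this is a valid tree decomposition of width max|bag| − 1 = 3, and hence tw(G) ≤ 3.

Yes; width 3.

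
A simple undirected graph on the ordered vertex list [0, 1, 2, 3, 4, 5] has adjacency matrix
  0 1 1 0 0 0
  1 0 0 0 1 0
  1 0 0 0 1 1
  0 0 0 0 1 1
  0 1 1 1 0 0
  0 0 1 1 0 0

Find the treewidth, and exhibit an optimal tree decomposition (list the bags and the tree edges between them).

The largest bag has 3 vertices, giving width 2; this decomposition certifies tw(G) ≤ 2. The edges 0–1–4–2–0 form a cycle, so G is not a tree and its treewidth is at least 2. Combining the bounds, tw(G) = 2.

Treewidth 2.
Bags: B1 = {0, 1, 2}  B2 = {1, 2, 4}  B3 = {2, 4, 5}  B4 = {3, 4, 5}
Tree: B1–B2, B2–B3, B3–B4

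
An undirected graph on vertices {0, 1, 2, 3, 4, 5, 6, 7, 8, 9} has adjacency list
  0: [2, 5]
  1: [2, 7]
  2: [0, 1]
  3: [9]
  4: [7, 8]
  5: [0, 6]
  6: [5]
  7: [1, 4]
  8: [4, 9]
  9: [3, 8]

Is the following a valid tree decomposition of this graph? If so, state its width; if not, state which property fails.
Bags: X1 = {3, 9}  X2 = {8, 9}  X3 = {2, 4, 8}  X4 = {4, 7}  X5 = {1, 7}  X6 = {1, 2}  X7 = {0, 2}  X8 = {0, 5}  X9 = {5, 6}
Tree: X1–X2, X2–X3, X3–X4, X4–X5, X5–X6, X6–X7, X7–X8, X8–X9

A tree decomposition must satisfy three properties: every vertex lies in some bag; for every edge, both endpoints lie together in some bag; and for every vertex, the bags containing it form a connected subtree. Here bags containing vertex 2 are not connected in the tree, so the decomposition is invalid.

No — bags containing vertex 2 are not connected in the tree.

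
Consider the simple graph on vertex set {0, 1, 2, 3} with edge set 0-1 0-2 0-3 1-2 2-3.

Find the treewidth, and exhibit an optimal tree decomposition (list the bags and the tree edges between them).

Treewidth 2.
One such decomposition:
Bags: B1 = {0, 1, 2}  B2 = {0, 2, 3}
Tree: B1–B2

The largest bag has 3 vertices, giving width 2; this decomposition certifies tw(G) ≤ 2. On the other hand G contains the 3-clique {0, 1, 2}. A clique must lie in a single bag of any decomposition, so no decomposition can have width below 2. The upper and lower bounds meet at 2, so that is the treewidth.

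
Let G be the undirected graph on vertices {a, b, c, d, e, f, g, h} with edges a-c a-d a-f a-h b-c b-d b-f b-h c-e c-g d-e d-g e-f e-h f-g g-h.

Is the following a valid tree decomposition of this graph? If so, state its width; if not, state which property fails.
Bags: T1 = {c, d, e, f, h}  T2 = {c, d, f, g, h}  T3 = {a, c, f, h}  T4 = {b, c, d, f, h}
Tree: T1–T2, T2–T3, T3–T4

A tree decomposition must satisfy three properties: every vertex lies in some bag; for every edge, both endpoints lie together in some bag; and for every vertex, the bags containing it form a connected subtree. Here edge (d,a) lies in no bag, so the decomposition is invalid.

No — edge (d,a) lies in no bag.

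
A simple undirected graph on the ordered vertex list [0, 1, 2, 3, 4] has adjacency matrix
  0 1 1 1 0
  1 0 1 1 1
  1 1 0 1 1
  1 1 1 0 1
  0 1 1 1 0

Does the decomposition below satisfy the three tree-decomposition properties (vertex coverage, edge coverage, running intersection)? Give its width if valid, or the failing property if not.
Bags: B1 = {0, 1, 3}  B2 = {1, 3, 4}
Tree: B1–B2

A tree decomposition must satisfy three properties: every vertex lies in some bag; for every edge, both endpoints lie together in some bag; and for every vertex, the bags containing it form a connected subtree. Here vertex 2 appears in no bag, so the decomposition is invalid.

No — vertex 2 appears in no bag.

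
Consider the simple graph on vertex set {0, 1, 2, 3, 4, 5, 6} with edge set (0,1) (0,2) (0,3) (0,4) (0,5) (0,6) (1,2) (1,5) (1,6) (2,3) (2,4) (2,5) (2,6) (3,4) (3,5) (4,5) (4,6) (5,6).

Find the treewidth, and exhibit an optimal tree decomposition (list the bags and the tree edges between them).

Every bag has size at most 5, so the width is 5 − 1 = 4 and tw(G) ≤ 4. For the lower bound, the 5 vertices {0, 1, 2, 5, 6} are pairwise adjacent, and any tree decomposition puts a clique entirely inside one bag — forcing width ≥ 4. The upper and lower bounds meet at 4, so that is the treewidth.

Treewidth 4.
Bags: B1 = {0, 2, 4, 5, 6}  B2 = {0, 2, 3, 4, 5}  B3 = {0, 1, 2, 5, 6}
Tree: B1–B2, B1–B3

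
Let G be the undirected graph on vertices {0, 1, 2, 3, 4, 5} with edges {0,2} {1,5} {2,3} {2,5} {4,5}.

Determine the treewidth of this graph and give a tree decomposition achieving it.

Each bag holds 2 vertices, so the decomposition has width 1, which upper-bounds the treewidth. Any graph with an edge has treewidth ≥ 1, and G has the edge 2–5. Hence tw(G) = 1 exactly.

Treewidth 1.
One optimal decomposition is:
Bags: B1 = {2, 5}  B2 = {4, 5}  B3 = {1, 5}  B4 = {2, 3}  B5 = {0, 2}
Tree: B1–B2, B1–B3, B1–B4, B1–B5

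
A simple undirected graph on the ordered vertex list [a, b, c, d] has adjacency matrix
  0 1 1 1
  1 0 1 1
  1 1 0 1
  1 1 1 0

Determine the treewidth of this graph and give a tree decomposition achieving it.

Treewidth 3.
One optimal decomposition is:
Bags: B1 = {a, b, c, d}
Tree: (single bag)

With just one bag of size 4, the width is 4 − 1 = 3, so tw(G) ≤ 3. For the lower bound, the 4 vertices {a, b, c, d} are pairwise adjacent, and any tree decomposition puts a clique entirely inside one bag — forcing width ≥ 3. Combining the bounds, tw(G) = 3.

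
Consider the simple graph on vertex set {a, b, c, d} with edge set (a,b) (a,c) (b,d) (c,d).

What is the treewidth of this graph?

2

A width-2 tree decomposition is:
Bags: B1 = {b, c, d}  B2 = {a, b, c}
Tree: B1–B2
Every bag has size at most 3, so the width is 3 − 1 = 2 and tw(G) ≤ 2. The edges c–d–b–a–c form a cycle, so G is not a tree and its treewidth is at least 2. Therefore the treewidth is 2.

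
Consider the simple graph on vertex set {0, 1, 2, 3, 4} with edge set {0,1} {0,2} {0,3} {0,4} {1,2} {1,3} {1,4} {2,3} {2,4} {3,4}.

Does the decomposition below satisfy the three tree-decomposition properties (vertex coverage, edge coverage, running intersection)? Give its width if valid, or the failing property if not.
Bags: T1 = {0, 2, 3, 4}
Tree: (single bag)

A tree decomposition must satisfy three properties: every vertex lies in some bag; for every edge, both endpoints lie together in some bag; and for every vertex, the bags containing it form a connected subtree. Here vertex 1 appears in no bag, so the decomposition is invalid.

No — vertex 1 appears in no bag.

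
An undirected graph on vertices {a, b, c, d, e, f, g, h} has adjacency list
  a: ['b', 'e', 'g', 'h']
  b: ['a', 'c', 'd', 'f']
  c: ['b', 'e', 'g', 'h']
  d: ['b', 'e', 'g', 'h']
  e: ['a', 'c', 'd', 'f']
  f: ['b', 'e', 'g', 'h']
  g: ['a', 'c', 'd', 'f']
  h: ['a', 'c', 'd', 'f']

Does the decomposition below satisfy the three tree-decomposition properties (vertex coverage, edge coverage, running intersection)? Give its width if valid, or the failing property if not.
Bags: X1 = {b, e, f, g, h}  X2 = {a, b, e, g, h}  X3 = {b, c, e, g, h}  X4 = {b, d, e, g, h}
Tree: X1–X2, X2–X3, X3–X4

Yes; width 4.

Checking the three conditions: (i) the bags cover all of {a, b, c, d, e, f, g, h}; (ii) for each edge, some bag contains both endpoints; (iii) the bags containing any fixed vertex form a subtree. All hold, so the decomposition is valid with width 5 − 1 = 4.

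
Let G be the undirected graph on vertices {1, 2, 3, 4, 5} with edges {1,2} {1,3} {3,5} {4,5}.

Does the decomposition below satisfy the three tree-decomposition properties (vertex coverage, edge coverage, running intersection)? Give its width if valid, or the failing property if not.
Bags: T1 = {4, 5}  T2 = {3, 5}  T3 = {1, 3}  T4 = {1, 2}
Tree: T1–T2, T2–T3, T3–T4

Vertex coverage: the bags together contain {1, 2, 3, 4, 5}, the full vertex set. Edge coverage: each edge of G has both endpoints in at least one bag. Running intersection: for every vertex, the bags containing it form a connected subtree. All three properties hold, so this is a valid tree decomposition of width max|bag| − 1 = 1, and hence tw(G) ≤ 1.

Yes; width 1.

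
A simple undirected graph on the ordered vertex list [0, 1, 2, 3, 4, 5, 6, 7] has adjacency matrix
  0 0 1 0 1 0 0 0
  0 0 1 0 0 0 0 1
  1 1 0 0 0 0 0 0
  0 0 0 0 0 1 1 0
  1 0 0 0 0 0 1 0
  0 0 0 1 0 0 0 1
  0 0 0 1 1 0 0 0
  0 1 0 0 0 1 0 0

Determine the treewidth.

2

A width-2 tree decomposition is:
Bags: B1 = {3, 5, 6}  B2 = {5, 6, 7}  B3 = {1, 6, 7}  B4 = {1, 2, 6}  B5 = {0, 2, 6}  B6 = {0, 4, 6}
Tree: B1–B2, B2–B3, B3–B4, B4–B5, B5–B6
Each bag holds 3 vertices, so the decomposition has width 2, which upper-bounds the treewidth. The edges 6–3–5–7–1–2–0–4–6 form a cycle, so G is not a tree and its treewidth is at least 2. Hence tw(G) = 2 exactly.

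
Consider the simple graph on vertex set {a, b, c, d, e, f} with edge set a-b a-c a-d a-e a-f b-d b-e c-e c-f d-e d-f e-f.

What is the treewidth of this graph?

3

A width-3 tree decomposition is:
Bags: B1 = {a, d, e, f}  B2 = {a, b, d, e}  B3 = {a, c, e, f}
Tree: B1–B2, B1–B3
Every bag has size at most 4, so the width is 4 − 1 = 3 and tw(G) ≤ 3. On the other hand G contains the 4-clique {a, d, e, f}. A clique must lie in a single bag of any decomposition, so no decomposition can have width below 3. Therefore the treewidth is 3.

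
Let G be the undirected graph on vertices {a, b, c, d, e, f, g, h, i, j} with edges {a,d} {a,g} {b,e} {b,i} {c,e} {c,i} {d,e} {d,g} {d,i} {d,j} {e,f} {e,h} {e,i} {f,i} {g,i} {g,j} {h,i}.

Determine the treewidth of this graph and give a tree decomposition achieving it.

Treewidth 2.
One optimal decomposition is:
Bags: B1 = {d, g, i}  B2 = {d, g, j}  B3 = {d, e, i}  B4 = {e, h, i}  B5 = {e, f, i}  B6 = {b, e, i}  B7 = {a, d, g}  B8 = {c, e, i}
Tree: B1–B2, B1–B3, B3–B4, B4–B5, B4–B6, B2–B7, B6–B8

Every bag has size at most 3, so the width is 3 − 1 = 2 and tw(G) ≤ 2. For the lower bound, the 3 vertices {d, g, j} are pairwise adjacent, and any tree decomposition puts a clique entirely inside one bag — forcing width ≥ 2. Therefore the treewidth is 2.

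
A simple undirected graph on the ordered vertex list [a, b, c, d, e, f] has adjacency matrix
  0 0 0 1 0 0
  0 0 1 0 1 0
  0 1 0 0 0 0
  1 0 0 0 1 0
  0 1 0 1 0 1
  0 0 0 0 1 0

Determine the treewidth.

A width-1 tree decomposition is:
Bags: B1 = {b, e}  B2 = {b, c}  B3 = {d, e}  B4 = {a, d}  B5 = {e, f}
Tree: B1–B2, B1–B3, B3–B4, B1–B5
Every bag has size at most 2, so the width is 2 − 1 = 1 and tw(G) ≤ 1. Since G has at least one edge (e.g. e–b), it is not an edgeless graph, so tw(G) ≥ 1. The upper and lower bounds meet at 1, so that is the treewidth.

1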